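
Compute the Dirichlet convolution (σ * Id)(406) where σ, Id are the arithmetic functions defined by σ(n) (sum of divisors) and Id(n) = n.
(σ * Id)(406) = 4425

Divisors of 406: [1, 2, 7, 14, 29, 58, 203, 406]. For each d | 406:
  d = 1: σ(1) · Id(406/1) = 1 · 406 = 406
  d = 2: σ(2) · Id(406/2) = 3 · 203 = 609
  d = 7: σ(7) · Id(406/7) = 8 · 58 = 464
  d = 14: σ(14) · Id(406/14) = 24 · 29 = 696
  d = 29: σ(29) · Id(406/29) = 30 · 14 = 420
  d = 58: σ(58) · Id(406/58) = 90 · 7 = 630
  d = 203: σ(203) · Id(406/203) = 240 · 2 = 480
  d = 406: σ(406) · Id(406/406) = 720 · 1 = 720
Summing: (σ * Id)(406) = 406 + 609 + 464 + 696 + 420 + 630 + 480 + 720 = 4425.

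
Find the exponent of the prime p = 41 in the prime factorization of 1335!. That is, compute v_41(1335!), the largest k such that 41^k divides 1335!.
v_41(1335!) = 32

Legendre's formula: v_p(n!) = Σ_{k ≥ 1} ⌊n / p^k⌋. For p = 41, n = 1335, the terms are:
  ⌊1335/41^1⌋ = ⌊1335/41⌋ = 32
(the next term ⌊1335/41^2⌋ = 0, terminating the sum). Summing: v_41(1335!) = 32 = 32.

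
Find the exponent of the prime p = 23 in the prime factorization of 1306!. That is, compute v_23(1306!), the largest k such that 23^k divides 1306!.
v_23(1306!) = 58

Legendre's formula: v_p(n!) = Σ_{k ≥ 1} ⌊n / p^k⌋. For p = 23, n = 1306, the terms are:
  ⌊1306/23^1⌋ = ⌊1306/23⌋ = 56
  ⌊1306/23^2⌋ = ⌊1306/529⌋ = 2
(the next term ⌊1306/23^3⌋ = 0, terminating the sum). Summing: v_23(1306!) = 56 + 2 = 58.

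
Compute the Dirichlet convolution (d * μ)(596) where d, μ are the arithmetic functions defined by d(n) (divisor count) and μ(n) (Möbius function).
(d * μ)(596) = 1

Divisors of 596: [1, 2, 4, 149, 298, 596]. For each d | 596:
  d = 1: d(1) · μ(596/1) = 1 · 0 = 0
  d = 2: d(2) · μ(596/2) = 2 · 1 = 2
  d = 4: d(4) · μ(596/4) = 3 · -1 = -3
  d = 149: d(149) · μ(596/149) = 2 · 0 = 0
  d = 298: d(298) · μ(596/298) = 4 · -1 = -4
  d = 596: d(596) · μ(596/596) = 6 · 1 = 6
Summing: (d * μ)(596) = 0 + 2 + -3 + 0 + -4 + 6 = 1.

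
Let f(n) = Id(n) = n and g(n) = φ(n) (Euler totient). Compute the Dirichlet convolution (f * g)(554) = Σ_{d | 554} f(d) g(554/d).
(Id * φ)(554) = 1659

Divisors of 554: [1, 2, 277, 554]. For each d | 554:
  d = 1: Id(1) · φ(554/1) = 1 · 276 = 276
  d = 2: Id(2) · φ(554/2) = 2 · 276 = 552
  d = 277: Id(277) · φ(554/277) = 277 · 1 = 277
  d = 554: Id(554) · φ(554/554) = 554 · 1 = 554
Summing: (Id * φ)(554) = 276 + 552 + 277 + 554 = 1659.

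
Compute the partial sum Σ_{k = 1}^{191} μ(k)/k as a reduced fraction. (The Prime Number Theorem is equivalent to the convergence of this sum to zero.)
Σ μ(k)/k = -420739552915294928774241207455396214980695624016399287527924921993022991/27128766892785789697356865495675641342069048639462920399809650408428403405

Values of μ(k) for 1 ≤ k ≤ 191: μ(1) = 1, μ(2) = -1, μ(3) = -1, μ(5) = -1, μ(6) = 1, μ(7) = -1, μ(10) = 1, μ(11) = -1, μ(13) = -1, μ(14) = 1, μ(15) = 1, μ(17) = -1, μ(19) = -1, μ(21) = 1, μ(22) = 1, μ(23) = -1, μ(26) = 1, μ(29) = -1, μ(30) = -1, μ(31) = -1, μ(33) = 1, μ(34) = 1, μ(35) = 1, μ(37) = -1, μ(38) = 1, μ(39) = 1, μ(41) = -1, μ(42) = -1, μ(43) = -1, μ(46) = 1, μ(47) = -1, μ(51) = 1, μ(53) = -1, μ(55) = 1, μ(57) = 1, μ(58) = 1, μ(59) = -1, μ(61) = -1, μ(62) = 1, μ(65) = 1, μ(66) = -1, μ(67) = -1, μ(69) = 1, μ(70) = -1, μ(71) = -1, μ(73) = -1, μ(74) = 1, μ(77) = 1, μ(78) = -1, μ(79) = -1, μ(82) = 1, μ(83) = -1, μ(85) = 1, μ(86) = 1, μ(87) = 1, μ(89) = -1, μ(91) = 1, μ(93) = 1, μ(94) = 1, μ(95) = 1, μ(97) = -1, μ(101) = -1, μ(102) = -1, μ(103) = -1, μ(105) = -1, μ(106) = 1, μ(107) = -1, μ(109) = -1, μ(110) = -1, μ(111) = 1, μ(113) = -1, μ(114) = -1, μ(115) = 1, μ(118) = 1, μ(119) = 1, μ(122) = 1, μ(123) = 1, μ(127) = -1, μ(129) = 1, μ(130) = -1, μ(131) = -1, μ(133) = 1, μ(134) = 1, μ(137) = -1, μ(138) = -1, μ(139) = -1, μ(141) = 1, μ(142) = 1, μ(143) = 1, μ(145) = 1, μ(146) = 1, μ(149) = -1, μ(151) = -1, μ(154) = -1, μ(155) = 1, μ(157) = -1, μ(158) = 1, μ(159) = 1, μ(161) = 1, μ(163) = -1, μ(165) = -1, μ(166) = 1, μ(167) = -1, μ(170) = -1, μ(173) = -1, μ(174) = -1, μ(177) = 1, μ(178) = 1, μ(179) = -1, μ(181) = -1, μ(182) = -1, μ(183) = 1, μ(185) = 1, μ(186) = -1, μ(187) = 1, μ(190) = -1, μ(191) = -1, with μ = 0 on non-squarefree integers. Summing μ(k)/k for k where μ(k) ≠ 0 gives -420739552915294928774241207455396214980695624016399287527924921993022991/27128766892785789697356865495675641342069048639462920399809650408428403405 ≈ -0.0155. (PNT ⟺ this sum → 0 as n → ∞.)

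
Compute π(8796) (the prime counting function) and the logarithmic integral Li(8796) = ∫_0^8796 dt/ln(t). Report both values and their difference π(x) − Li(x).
π(8796) = 1095;  Li(8796) ≈ 1114.52;  π(x) − Li(x) ≈ -19.52.

Direct count of primes ≤ 8796 gives π(8796) = 1095. Numerical evaluation of the logarithmic integral gives Li(8796) ≈ 1114.52. The difference π(x) − Li(x) ≈ -19.52 is typically negative for small/moderate x (Li(x) overestimates), though Littlewood's theorem shows this sign changes infinitely often.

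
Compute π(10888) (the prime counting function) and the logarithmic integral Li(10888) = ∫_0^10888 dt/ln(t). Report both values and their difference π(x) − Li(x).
π(10888) = 1323;  Li(10888) ≈ 1342.10;  π(x) − Li(x) ≈ -19.10.

Direct count of primes ≤ 10888 gives π(10888) = 1323. Numerical evaluation of the logarithmic integral gives Li(10888) ≈ 1342.10. The difference π(x) − Li(x) ≈ -19.10 is typically negative for small/moderate x (Li(x) overestimates), though Littlewood's theorem shows this sign changes infinitely often.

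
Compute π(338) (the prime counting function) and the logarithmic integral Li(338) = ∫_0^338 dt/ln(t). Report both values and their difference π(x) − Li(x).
π(338) = 68;  Li(338) ≈ 74.93;  π(x) − Li(x) ≈ -6.93.

Direct count of primes ≤ 338 gives π(338) = 68. Numerical evaluation of the logarithmic integral gives Li(338) ≈ 74.93. The difference π(x) − Li(x) ≈ -6.93 is typically negative for small/moderate x (Li(x) overestimates), though Littlewood's theorem shows this sign changes infinitely often.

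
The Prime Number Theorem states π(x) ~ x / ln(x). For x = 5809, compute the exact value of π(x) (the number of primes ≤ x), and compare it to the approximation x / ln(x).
π(5809) = 762;  x/ln(x) ≈ 670.23;  relative error ≈ 12.04%.

Directly count primes up to 5809: π(5809) = 762. The PNT approximation gives 5809/ln(5809) ≈ 5809/8.66716 ≈ 670.23. Relative error (π(x) − x/ln(x)) / π(x) ≈ 12.04%; the approximation is known to undercount slightly (Li(x) is a better estimate).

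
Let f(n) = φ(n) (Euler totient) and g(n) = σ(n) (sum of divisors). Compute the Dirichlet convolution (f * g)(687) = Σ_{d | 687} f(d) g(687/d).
(φ * σ)(687) = 2748

Divisors of 687: [1, 3, 229, 687]. For each d | 687:
  d = 1: φ(1) · σ(687/1) = 1 · 920 = 920
  d = 3: φ(3) · σ(687/3) = 2 · 230 = 460
  d = 229: φ(229) · σ(687/229) = 228 · 4 = 912
  d = 687: φ(687) · σ(687/687) = 456 · 1 = 456
Summing: (φ * σ)(687) = 920 + 460 + 912 + 456 = 2748.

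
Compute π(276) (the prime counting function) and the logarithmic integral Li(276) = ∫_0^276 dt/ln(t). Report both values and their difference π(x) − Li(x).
π(276) = 58;  Li(276) ≈ 64.10;  π(x) − Li(x) ≈ -6.10.

Direct count of primes ≤ 276 gives π(276) = 58. Numerical evaluation of the logarithmic integral gives Li(276) ≈ 64.10. The difference π(x) − Li(x) ≈ -6.10 is typically negative for small/moderate x (Li(x) overestimates), though Littlewood's theorem shows this sign changes infinitely often.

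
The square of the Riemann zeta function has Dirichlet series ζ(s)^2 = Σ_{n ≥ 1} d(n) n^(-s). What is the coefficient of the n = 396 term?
d(396) = 18

ζ(s)^2 = (Σ 1/m^s)(Σ 1/k^s). The coefficient of 1/n^s in the product is the number of ordered pairs (m, k) with mk = n, which equals d(n). For n = 396, divisors are [1, 2, 3, 4, 6, 9, 11, 12, 18, 22, 33, 36, 44, 66, 99, 132, 198, 396], so d(396) = 18.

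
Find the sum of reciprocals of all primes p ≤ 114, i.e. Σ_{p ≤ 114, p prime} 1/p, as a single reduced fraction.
Σ 1/p = 58472171373748331322981543916880425472323867753/31610054640417607788145206291543662493274686990

π(114) = 30, so the primes ≤ 114 are [2, 3, 5, 7, 11, 13, 17, 19, 23, 29, 31, 37, 41, 43, 47, 53, 59, 61, 67, 71, 73, 79, 83, 89, 97, 101, 103, 107, 109, 113]. Summing 1/p over these primes: 58472171373748331322981543916880425472323867753/31610054640417607788145206291543662493274686990 ≈ 1.8498. Mertens estimate ln ln(114) + 0.2615 ≈ 1.8167.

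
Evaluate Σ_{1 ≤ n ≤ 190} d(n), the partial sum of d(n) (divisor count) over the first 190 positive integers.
Σ_{n ≤ 190} d(n) = 1031

Compute d(n) for each 1 ≤ n ≤ 190: d(1) = 1, d(2) = 2, d(3) = 2, d(4) = 3, d(5) = 2, d(6) = 4, d(7) = 2, d(8) = 4, d(9) = 3, d(10) = 4, d(11) = 2, d(12) = 6, d(13) = 2, d(14) = 4, d(15) = 4, d(16) = 5, d(17) = 2, d(18) = 6, d(19) = 2, d(20) = 6, d(21) = 4, d(22) = 4, d(23) = 2, d(24) = 8, d(25) = 3, d(26) = 4, d(27) = 4, d(28) = 6, d(29) = 2, d(30) = 8, d(31) = 2, d(32) = 6, d(33) = 4, d(34) = 4, d(35) = 4, d(36) = 9, d(37) = 2, d(38) = 4, d(39) = 4, d(40) = 8, d(41) = 2, d(42) = 8, d(43) = 2, d(44) = 6, d(45) = 6, d(46) = 4, d(47) = 2, d(48) = 10, d(49) = 3, d(50) = 6, d(51) = 4, d(52) = 6, d(53) = 2, d(54) = 8, d(55) = 4, d(56) = 8, d(57) = 4, d(58) = 4, d(59) = 2, d(60) = 12, d(61) = 2, d(62) = 4, d(63) = 6, d(64) = 7, d(65) = 4, d(66) = 8, d(67) = 2, d(68) = 6, d(69) = 4, d(70) = 8, d(71) = 2, d(72) = 12, d(73) = 2, d(74) = 4, d(75) = 6, d(76) = 6, d(77) = 4, d(78) = 8, d(79) = 2, d(80) = 10, d(81) = 5, d(82) = 4, d(83) = 2, d(84) = 12, d(85) = 4, d(86) = 4, d(87) = 4, d(88) = 8, d(89) = 2, d(90) = 12, d(91) = 4, d(92) = 6, d(93) = 4, d(94) = 4, d(95) = 4, d(96) = 12, d(97) = 2, d(98) = 6, d(99) = 6, d(100) = 9, d(101) = 2, d(102) = 8, d(103) = 2, d(104) = 8, d(105) = 8, d(106) = 4, d(107) = 2, d(108) = 12, d(109) = 2, d(110) = 8, d(111) = 4, d(112) = 10, d(113) = 2, d(114) = 8, d(115) = 4, d(116) = 6, d(117) = 6, d(118) = 4, d(119) = 4, d(120) = 16, d(121) = 3, d(122) = 4, d(123) = 4, d(124) = 6, d(125) = 4, d(126) = 12, d(127) = 2, d(128) = 8, d(129) = 4, d(130) = 8, d(131) = 2, d(132) = 12, d(133) = 4, d(134) = 4, d(135) = 8, d(136) = 8, d(137) = 2, d(138) = 8, d(139) = 2, d(140) = 12, d(141) = 4, d(142) = 4, d(143) = 4, d(144) = 15, d(145) = 4, d(146) = 4, d(147) = 6, d(148) = 6, d(149) = 2, d(150) = 12, d(151) = 2, d(152) = 8, d(153) = 6, d(154) = 8, d(155) = 4, d(156) = 12, d(157) = 2, d(158) = 4, d(159) = 4, d(160) = 12, d(161) = 4, d(162) = 10, d(163) = 2, d(164) = 6, d(165) = 8, d(166) = 4, d(167) = 2, d(168) = 16, d(169) = 3, d(170) = 8, d(171) = 6, d(172) = 6, d(173) = 2, d(174) = 8, d(175) = 6, d(176) = 10, d(177) = 4, d(178) = 4, d(179) = 2, d(180) = 18, d(181) = 2, d(182) = 8, d(183) = 4, d(184) = 8, d(185) = 4, d(186) = 8, d(187) = 4, d(188) = 6, d(189) = 8, d(190) = 8. Summing all 190 values: 1031. (Dirichlet's divisor formula: Σ_{n ≤ x} d(n) = x ln(x) + (2γ − 1) x + O(√x). For x = 190, the asymptotic estimate is ≈ 1026.28.)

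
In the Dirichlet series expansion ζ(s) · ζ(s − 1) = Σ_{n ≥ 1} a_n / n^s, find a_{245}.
σ(245) = 342

In the product (Σ m^0/m^s)(Σ k / k^s) = Σ (Σ_{d | n} d) / n^s, the coefficient of 1/n^s is σ(n) = Σ_{d | n} d. For n = 245, divisors are [1, 5, 7, 35, 49, 245]; summing: σ(245) = 342.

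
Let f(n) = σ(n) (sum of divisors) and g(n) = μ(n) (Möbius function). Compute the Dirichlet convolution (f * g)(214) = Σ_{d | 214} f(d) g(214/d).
(σ * μ)(214) = 214

Divisors of 214: [1, 2, 107, 214]. For each d | 214:
  d = 1: σ(1) · μ(214/1) = 1 · 1 = 1
  d = 2: σ(2) · μ(214/2) = 3 · -1 = -3
  d = 107: σ(107) · μ(214/107) = 108 · -1 = -108
  d = 214: σ(214) · μ(214/214) = 324 · 1 = 324
Summing: (σ * μ)(214) = 1 + -3 + -108 + 324 = 214.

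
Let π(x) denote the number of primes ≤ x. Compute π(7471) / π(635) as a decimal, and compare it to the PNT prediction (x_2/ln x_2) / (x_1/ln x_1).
π(7471)/π(635) = 945/115 ≈ 8.2174;  PNT prediction ≈ 8.5134.

π(635) = 115 and π(7471) = 945, so π(7471)/π(635) ≈ 8.2174. The PNT-predicted ratio is (7471/ln(7471)) / (635/ln(635)) ≈ 8.5134. The two agree to within a few percent, as expected.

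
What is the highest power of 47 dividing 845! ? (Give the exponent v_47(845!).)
v_47(845!) = 17

Legendre's formula: v_p(n!) = Σ_{k ≥ 1} ⌊n / p^k⌋. For p = 47, n = 845, the terms are:
  ⌊845/47^1⌋ = ⌊845/47⌋ = 17
(the next term ⌊845/47^2⌋ = 0, terminating the sum). Summing: v_47(845!) = 17 = 17.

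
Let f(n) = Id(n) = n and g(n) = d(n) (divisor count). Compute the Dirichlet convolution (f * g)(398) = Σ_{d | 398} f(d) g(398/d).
(Id * d)(398) = 804

Divisors of 398: [1, 2, 199, 398]. For each d | 398:
  d = 1: Id(1) · d(398/1) = 1 · 4 = 4
  d = 2: Id(2) · d(398/2) = 2 · 2 = 4
  d = 199: Id(199) · d(398/199) = 199 · 2 = 398
  d = 398: Id(398) · d(398/398) = 398 · 1 = 398
Summing: (Id * d)(398) = 4 + 4 + 398 + 398 = 804.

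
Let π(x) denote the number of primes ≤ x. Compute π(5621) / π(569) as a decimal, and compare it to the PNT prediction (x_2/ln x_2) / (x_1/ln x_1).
π(5621)/π(569) = 738/104 ≈ 7.0962;  PNT prediction ≈ 7.2582.

π(569) = 104 and π(5621) = 738, so π(5621)/π(569) ≈ 7.0962. The PNT-predicted ratio is (5621/ln(5621)) / (569/ln(569)) ≈ 7.2582. The two agree to within a few percent, as expected.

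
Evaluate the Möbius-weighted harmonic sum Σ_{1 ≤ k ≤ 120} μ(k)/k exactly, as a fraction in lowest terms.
Σ μ(k)/k = -57036343158881297864991132838495688289960443/6322010928083521557629041258308732498654937398

Values of μ(k) for 1 ≤ k ≤ 120: μ(1) = 1, μ(2) = -1, μ(3) = -1, μ(5) = -1, μ(6) = 1, μ(7) = -1, μ(10) = 1, μ(11) = -1, μ(13) = -1, μ(14) = 1, μ(15) = 1, μ(17) = -1, μ(19) = -1, μ(21) = 1, μ(22) = 1, μ(23) = -1, μ(26) = 1, μ(29) = -1, μ(30) = -1, μ(31) = -1, μ(33) = 1, μ(34) = 1, μ(35) = 1, μ(37) = -1, μ(38) = 1, μ(39) = 1, μ(41) = -1, μ(42) = -1, μ(43) = -1, μ(46) = 1, μ(47) = -1, μ(51) = 1, μ(53) = -1, μ(55) = 1, μ(57) = 1, μ(58) = 1, μ(59) = -1, μ(61) = -1, μ(62) = 1, μ(65) = 1, μ(66) = -1, μ(67) = -1, μ(69) = 1, μ(70) = -1, μ(71) = -1, μ(73) = -1, μ(74) = 1, μ(77) = 1, μ(78) = -1, μ(79) = -1, μ(82) = 1, μ(83) = -1, μ(85) = 1, μ(86) = 1, μ(87) = 1, μ(89) = -1, μ(91) = 1, μ(93) = 1, μ(94) = 1, μ(95) = 1, μ(97) = -1, μ(101) = -1, μ(102) = -1, μ(103) = -1, μ(105) = -1, μ(106) = 1, μ(107) = -1, μ(109) = -1, μ(110) = -1, μ(111) = 1, μ(113) = -1, μ(114) = -1, μ(115) = 1, μ(118) = 1, μ(119) = 1, with μ = 0 on non-squarefree integers. Summing μ(k)/k for k where μ(k) ≠ 0 gives -57036343158881297864991132838495688289960443/6322010928083521557629041258308732498654937398 ≈ -0.0090. (PNT ⟺ this sum → 0 as n → ∞.)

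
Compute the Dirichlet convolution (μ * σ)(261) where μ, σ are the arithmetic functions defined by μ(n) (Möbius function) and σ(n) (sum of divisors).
(μ * σ)(261) = 261

Divisors of 261: [1, 3, 9, 29, 87, 261]. For each d | 261:
  d = 1: μ(1) · σ(261/1) = 1 · 390 = 390
  d = 3: μ(3) · σ(261/3) = -1 · 120 = -120
  d = 9: μ(9) · σ(261/9) = 0 · 30 = 0
  d = 29: μ(29) · σ(261/29) = -1 · 13 = -13
  d = 87: μ(87) · σ(261/87) = 1 · 4 = 4
  d = 261: μ(261) · σ(261/261) = 0 · 1 = 0
Summing: (μ * σ)(261) = 390 + -120 + 0 + -13 + 4 + 0 = 261.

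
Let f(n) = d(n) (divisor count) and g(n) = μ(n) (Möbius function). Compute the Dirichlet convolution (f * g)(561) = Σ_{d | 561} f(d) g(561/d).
(d * μ)(561) = 1

Divisors of 561: [1, 3, 11, 17, 33, 51, 187, 561]. For each d | 561:
  d = 1: d(1) · μ(561/1) = 1 · -1 = -1
  d = 3: d(3) · μ(561/3) = 2 · 1 = 2
  d = 11: d(11) · μ(561/11) = 2 · 1 = 2
  d = 17: d(17) · μ(561/17) = 2 · 1 = 2
  d = 33: d(33) · μ(561/33) = 4 · -1 = -4
  d = 51: d(51) · μ(561/51) = 4 · -1 = -4
  d = 187: d(187) · μ(561/187) = 4 · -1 = -4
  d = 561: d(561) · μ(561/561) = 8 · 1 = 8
Summing: (d * μ)(561) = -1 + 2 + 2 + 2 + -4 + -4 + -4 + 8 = 1.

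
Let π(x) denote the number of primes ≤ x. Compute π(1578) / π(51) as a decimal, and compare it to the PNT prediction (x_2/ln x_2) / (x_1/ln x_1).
π(1578)/π(51) = 248/15 ≈ 16.5333;  PNT prediction ≈ 16.5205.

π(51) = 15 and π(1578) = 248, so π(1578)/π(51) ≈ 16.5333. The PNT-predicted ratio is (1578/ln(1578)) / (51/ln(51)) ≈ 16.5205. The two agree to within a few percent, as expected.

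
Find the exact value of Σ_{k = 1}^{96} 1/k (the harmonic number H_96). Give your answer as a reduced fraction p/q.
H_96 = 3699322246041458103739317199996707235031/718766754945489455304472257065075294400

Direct summation: H_96 = 1 + 1/2 + ... + 1/96. The least common denominator is lcm(1, ..., 96) = 718766754945489455304472257065075294400; over this denominator the numerator is 718766754945489455304472257065075294400 + 359383377472744727652236128532537647200 + 239588918315163151768157419021691764800 + 179691688736372363826118064266268823600 + 143753350989097891060894451413015058880 + 119794459157581575884078709510845882400 + 102680964992212779329210322437867899200 + 89845844368186181913059032133134411800 + 79862972771721050589385806340563921600 + 71876675494548945530447225706507529440 + 65342432267771768664042932460461390400 + 59897229578790787942039354755422941200 + 55289750380422265792651712081928868800 + 51340482496106389664605161218933949600 + 47917783663032630353631483804338352960 + 44922922184093090956529516066567205900 + 42280397349734673841439544533239723200 + 39931486385860525294692903170281960800 + 37829829207657339752866960898161857600 + 35938337747274472765223612853253764720 + 34226988330737593109736774145955966400 + 32671216133885884332021466230230695200 + 31250728475890845882803141611525012800 + 29948614789395393971019677377711470600 + 28750670197819578212178890282603011776 + 27644875190211132896325856040964434400 + 26620990923907016863128602113521307200 + 25670241248053194832302580609466974800 + 24785060515361705355326629553968113600 + 23958891831516315176815741902169176480 + 23186024353080305009821685711776622400 + 22461461092046545478264758033283602950 + 21780810755923922888014310820153796800 + 21140198674867336920719772266619861600 + 20536192998442555865842064487573579840 + 19965743192930262647346451585140980400 + 19426128512040255548769520461218251200 + 18914914603828669876433480449080928800 + 18429916793474088597550570693976289600 + 17969168873637236382611806426626882360 + 17530896462085108665962737977196958400 + 17113494165368796554868387072977983200 + 16715505928964871053592378071280820800 + 16335608066942942166010733115115347600 + 15972594554344210117877161268112784320 + 15625364237945422941401570805762506400 + 15292909679691265006478133129044155200 + 14974307394697696985509838688855735300 + 14668709284601825618458617491123985600 + 14375335098909789106089445141301505888 + 14093465783244891280479848177746574400 + 13822437595105566448162928020482217200 + 13561636885763951986876835038963684800 + 13310495461953508431564301056760653600 + 13068486453554353732808586492092278080 + 12835120624026597416151290304733487400 + 12609943069219113250955653632720619200 + 12392530257680852677663314776984056800 + 12182487371957448394991055204492801600 + 11979445915758157588407870951084588240 + 11783061556483433693515938640411070400 + 11593012176540152504910842855888311200 + 11408996110245864369912258048651988800 + 11230730546023272739132379016641801475 + 11057950076084453158530342416385773760 + 10890405377961961444007155410076898400 + 10727862014111782914992123239777243200 + 10570099337433668460359886133309930800 + 10416909491963615294267713870508337600 + 10268096499221277932921032243786789920 + 10123475421767457116964397986832046400 + 9982871596465131323673225792570490200 + 9846119930760129524718798041987332800 + 9713064256020127774384760230609125600 + 9583556732606526070726296760867670592 + 9457457301914334938216740224540464400 + 9334633181110252666291847494351627200 + 9214958396737044298775285346988144800 + 9098313353740372851955345026140193600 + 8984584436818618191305903213313441180 + 8873663641302338954376200704507102400 + 8765448231042554332981368988598479200 + 8659840421029993437403280205603316800 + 8556747082684398277434193536488991600 + 8456079469946934768287908906647944640 + 8357752964482435526796189035640410400 + 8261686838453901785108876517989371200 + 8167804033471471083005366557557673800 + 8076030954443701744994070304101969600 + 7986297277172105058938580634056392160 + 7898535768631752256093101725989838400 + 7812682118972711470700785402881253200 + 7728674784360101669940561903925540800 + 7646454839845632503239066564522077600 + 7565965841531467950573392179632371520 + 7487153697348848492754919344427867650 = 3699322246041458103739317199996707235031, so H_96 = 3699322246041458103739317199996707235031/718766754945489455304472257065075294400 (already in lowest terms) ≈ 5.14676. (The PNT-adjacent estimate ln(96) + γ ≈ 5.14156 matches within O(1/n).)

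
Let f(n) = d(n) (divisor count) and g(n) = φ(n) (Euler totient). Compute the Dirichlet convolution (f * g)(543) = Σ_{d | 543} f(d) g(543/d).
(d * φ)(543) = 728

Divisors of 543: [1, 3, 181, 543]. For each d | 543:
  d = 1: d(1) · φ(543/1) = 1 · 360 = 360
  d = 3: d(3) · φ(543/3) = 2 · 180 = 360
  d = 181: d(181) · φ(543/181) = 2 · 2 = 4
  d = 543: d(543) · φ(543/543) = 4 · 1 = 4
Summing: (d * φ)(543) = 360 + 360 + 4 + 4 = 728.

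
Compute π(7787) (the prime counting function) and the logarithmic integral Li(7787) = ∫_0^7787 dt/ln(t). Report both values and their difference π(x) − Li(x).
π(7787) = 985;  Li(7787) ≈ 1002.68;  π(x) − Li(x) ≈ -17.68.

Direct count of primes ≤ 7787 gives π(7787) = 985. Numerical evaluation of the logarithmic integral gives Li(7787) ≈ 1002.68. The difference π(x) − Li(x) ≈ -17.68 is typically negative for small/moderate x (Li(x) overestimates), though Littlewood's theorem shows this sign changes infinitely often.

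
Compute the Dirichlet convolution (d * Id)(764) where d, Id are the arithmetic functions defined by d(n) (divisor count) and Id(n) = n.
(d * Id)(764) = 2123

Divisors of 764: [1, 2, 4, 191, 382, 764]. For each d | 764:
  d = 1: d(1) · Id(764/1) = 1 · 764 = 764
  d = 2: d(2) · Id(764/2) = 2 · 382 = 764
  d = 4: d(4) · Id(764/4) = 3 · 191 = 573
  d = 191: d(191) · Id(764/191) = 2 · 4 = 8
  d = 382: d(382) · Id(764/382) = 4 · 2 = 8
  d = 764: d(764) · Id(764/764) = 6 · 1 = 6
Summing: (d * Id)(764) = 764 + 764 + 573 + 8 + 8 + 6 = 2123.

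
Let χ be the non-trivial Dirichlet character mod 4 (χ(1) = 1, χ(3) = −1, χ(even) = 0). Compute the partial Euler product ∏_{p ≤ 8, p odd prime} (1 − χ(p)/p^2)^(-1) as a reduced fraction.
∏ = 147/160

The odd primes p ≤ 8 are [3, 5, 7]. For each, χ(p) = 1 if p ≡ 1 mod 4, χ(p) = −1 if p ≡ 3 mod 4. Taking (1 − χ(p)/p^2)^(-1) = p^2/(p^2 − χ(p)): (1 − (-1)/3^2)^(-1) · (1 − (1)/5^2)^(-1) · (1 − (-1)/7^2)^(-1) = 147/160.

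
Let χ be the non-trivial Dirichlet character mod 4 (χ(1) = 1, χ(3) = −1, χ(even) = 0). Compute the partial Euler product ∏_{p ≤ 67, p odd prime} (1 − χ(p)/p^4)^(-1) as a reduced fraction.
∏ = 1651066280281380138536686837541579766361280941939967829361597654494040671703/1669523570694536178861740034086625672835197425049896317943747132528787456000

The odd primes p ≤ 67 are [3, 5, 7, 11, 13, 17, 19, 23, 29, 31, 37, 41, 43, 47, 53, 59, 61, 67]. For each, χ(p) = 1 if p ≡ 1 mod 4, χ(p) = −1 if p ≡ 3 mod 4. Taking (1 − χ(p)/p^4)^(-1) = p^4/(p^4 − χ(p)): (1 − (-1)/3^4)^(-1) · (1 − (1)/5^4)^(-1) · (1 − (-1)/7^4)^(-1) · (1 − (-1)/11^4)^(-1) · (1 − (1)/13^4)^(-1) · (1 − (1)/17^4)^(-1) · (1 − (-1)/19^4)^(-1) · (1 − (-1)/23^4)^(-1) · (1 − (1)/29^4)^(-1) · (1 − (-1)/31^4)^(-1) · (1 − (1)/37^4)^(-1) · (1 − (1)/41^4)^(-1) · (1 − (-1)/43^4)^(-1) · (1 − (-1)/47^4)^(-1) · (1 − (1)/53^4)^(-1) · (1 − (-1)/59^4)^(-1) · (1 − (1)/61^4)^(-1) · (1 − (-1)/67^4)^(-1) = 1651066280281380138536686837541579766361280941939967829361597654494040671703/1669523570694536178861740034086625672835197425049896317943747132528787456000.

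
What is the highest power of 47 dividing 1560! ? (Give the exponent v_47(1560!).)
v_47(1560!) = 33

Legendre's formula: v_p(n!) = Σ_{k ≥ 1} ⌊n / p^k⌋. For p = 47, n = 1560, the terms are:
  ⌊1560/47^1⌋ = ⌊1560/47⌋ = 33
(the next term ⌊1560/47^2⌋ = 0, terminating the sum). Summing: v_47(1560!) = 33 = 33.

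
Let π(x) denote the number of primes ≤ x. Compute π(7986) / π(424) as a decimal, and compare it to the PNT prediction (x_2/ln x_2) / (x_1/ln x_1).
π(7986)/π(424) = 1006/82 ≈ 12.2683;  PNT prediction ≈ 12.6812.

π(424) = 82 and π(7986) = 1006, so π(7986)/π(424) ≈ 12.2683. The PNT-predicted ratio is (7986/ln(7986)) / (424/ln(424)) ≈ 12.6812. The two agree to within a few percent, as expected.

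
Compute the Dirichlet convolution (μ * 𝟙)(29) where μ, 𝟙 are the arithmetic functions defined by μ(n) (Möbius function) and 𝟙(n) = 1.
(μ * 𝟙)(29) = 0

Divisors of 29: [1, 29]. For each d | 29:
  d = 1: μ(1) · 𝟙(29/1) = 1 · 1 = 1
  d = 29: μ(29) · 𝟙(29/29) = -1 · 1 = -1
Summing: (μ * 𝟙)(29) = 1 + -1 = 0.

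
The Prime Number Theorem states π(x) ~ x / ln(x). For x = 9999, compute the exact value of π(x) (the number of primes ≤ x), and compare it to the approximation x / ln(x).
π(9999) = 1229;  x/ln(x) ≈ 1085.64;  relative error ≈ 11.66%.

Directly count primes up to 9999: π(9999) = 1229. The PNT approximation gives 9999/ln(9999) ≈ 9999/9.21024 ≈ 1085.64. Relative error (π(x) − x/ln(x)) / π(x) ≈ 11.66%; the approximation is known to undercount slightly (Li(x) is a better estimate).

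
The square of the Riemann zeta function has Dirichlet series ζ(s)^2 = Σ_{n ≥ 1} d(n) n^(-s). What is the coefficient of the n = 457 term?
d(457) = 2

ζ(s)^2 = (Σ 1/m^s)(Σ 1/k^s). The coefficient of 1/n^s in the product is the number of ordered pairs (m, k) with mk = n, which equals d(n). For n = 457, divisors are [1, 457], so d(457) = 2.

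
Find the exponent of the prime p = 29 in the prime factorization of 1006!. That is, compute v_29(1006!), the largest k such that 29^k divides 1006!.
v_29(1006!) = 35

Legendre's formula: v_p(n!) = Σ_{k ≥ 1} ⌊n / p^k⌋. For p = 29, n = 1006, the terms are:
  ⌊1006/29^1⌋ = ⌊1006/29⌋ = 34
  ⌊1006/29^2⌋ = ⌊1006/841⌋ = 1
(the next term ⌊1006/29^3⌋ = 0, terminating the sum). Summing: v_29(1006!) = 34 + 1 = 35.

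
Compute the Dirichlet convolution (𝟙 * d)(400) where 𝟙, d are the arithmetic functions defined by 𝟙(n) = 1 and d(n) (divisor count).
(𝟙 * d)(400) = 90

Divisors of 400: [1, 2, 4, 5, 8, 10, 16, 20, 25, 40, 50, 80, 100, 200, 400]. For each d | 400:
  d = 1: 𝟙(1) · d(400/1) = 1 · 15 = 15
  d = 2: 𝟙(2) · d(400/2) = 1 · 12 = 12
  d = 4: 𝟙(4) · d(400/4) = 1 · 9 = 9
  d = 5: 𝟙(5) · d(400/5) = 1 · 10 = 10
  d = 8: 𝟙(8) · d(400/8) = 1 · 6 = 6
  d = 10: 𝟙(10) · d(400/10) = 1 · 8 = 8
  d = 16: 𝟙(16) · d(400/16) = 1 · 3 = 3
  d = 20: 𝟙(20) · d(400/20) = 1 · 6 = 6
  d = 25: 𝟙(25) · d(400/25) = 1 · 5 = 5
  d = 40: 𝟙(40) · d(400/40) = 1 · 4 = 4
  d = 50: 𝟙(50) · d(400/50) = 1 · 4 = 4
  d = 80: 𝟙(80) · d(400/80) = 1 · 2 = 2
  d = 100: 𝟙(100) · d(400/100) = 1 · 3 = 3
  d = 200: 𝟙(200) · d(400/200) = 1 · 2 = 2
  d = 400: 𝟙(400) · d(400/400) = 1 · 1 = 1
Summing: (𝟙 * d)(400) = 15 + 12 + 9 + 10 + 6 + 8 + 3 + 6 + 5 + 4 + 4 + 2 + 3 + 2 + 1 = 90.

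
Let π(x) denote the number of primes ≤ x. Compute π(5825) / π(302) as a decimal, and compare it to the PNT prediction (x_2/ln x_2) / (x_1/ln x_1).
π(5825)/π(302) = 764/62 ≈ 12.3226;  PNT prediction ≈ 12.7041.

π(302) = 62 and π(5825) = 764, so π(5825)/π(302) ≈ 12.3226. The PNT-predicted ratio is (5825/ln(5825)) / (302/ln(302)) ≈ 12.7041. The two agree to within a few percent, as expected.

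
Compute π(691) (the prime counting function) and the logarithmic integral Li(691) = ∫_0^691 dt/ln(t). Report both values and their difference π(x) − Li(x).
π(691) = 125;  Li(691) ≈ 131.71;  π(x) − Li(x) ≈ -6.71.

Direct count of primes ≤ 691 gives π(691) = 125. Numerical evaluation of the logarithmic integral gives Li(691) ≈ 131.71. The difference π(x) − Li(x) ≈ -6.71 is typically negative for small/moderate x (Li(x) overestimates), though Littlewood's theorem shows this sign changes infinitely often.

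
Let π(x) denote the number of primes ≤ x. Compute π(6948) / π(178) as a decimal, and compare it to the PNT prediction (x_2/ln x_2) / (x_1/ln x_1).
π(6948)/π(178) = 891/40 ≈ 22.2750;  PNT prediction ≈ 22.8645.

π(178) = 40 and π(6948) = 891, so π(6948)/π(178) ≈ 22.2750. The PNT-predicted ratio is (6948/ln(6948)) / (178/ln(178)) ≈ 22.8645. The two agree to within a few percent, as expected.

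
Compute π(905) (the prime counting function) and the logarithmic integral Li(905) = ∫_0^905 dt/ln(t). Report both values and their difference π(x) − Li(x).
π(905) = 154;  Li(905) ≈ 163.76;  π(x) − Li(x) ≈ -9.76.

Direct count of primes ≤ 905 gives π(905) = 154. Numerical evaluation of the logarithmic integral gives Li(905) ≈ 163.76. The difference π(x) − Li(x) ≈ -9.76 is typically negative for small/moderate x (Li(x) overestimates), though Littlewood's theorem shows this sign changes infinitely often.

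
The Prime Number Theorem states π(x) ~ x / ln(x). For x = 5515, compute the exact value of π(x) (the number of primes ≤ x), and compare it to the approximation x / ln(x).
π(5515) = 728;  x/ln(x) ≈ 640.15;  relative error ≈ 12.07%.

Directly count primes up to 5515: π(5515) = 728. The PNT approximation gives 5515/ln(5515) ≈ 5515/8.61523 ≈ 640.15. Relative error (π(x) − x/ln(x)) / π(x) ≈ 12.07%; the approximation is known to undercount slightly (Li(x) is a better estimate).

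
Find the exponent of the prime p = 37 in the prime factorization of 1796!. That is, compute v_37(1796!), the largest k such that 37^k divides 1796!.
v_37(1796!) = 49

Legendre's formula: v_p(n!) = Σ_{k ≥ 1} ⌊n / p^k⌋. For p = 37, n = 1796, the terms are:
  ⌊1796/37^1⌋ = ⌊1796/37⌋ = 48
  ⌊1796/37^2⌋ = ⌊1796/1369⌋ = 1
(the next term ⌊1796/37^3⌋ = 0, terminating the sum). Summing: v_37(1796!) = 48 + 1 = 49.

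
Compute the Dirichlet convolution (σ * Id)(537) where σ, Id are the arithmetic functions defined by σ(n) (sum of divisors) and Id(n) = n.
(σ * Id)(537) = 2513

Divisors of 537: [1, 3, 179, 537]. For each d | 537:
  d = 1: σ(1) · Id(537/1) = 1 · 537 = 537
  d = 3: σ(3) · Id(537/3) = 4 · 179 = 716
  d = 179: σ(179) · Id(537/179) = 180 · 3 = 540
  d = 537: σ(537) · Id(537/537) = 720 · 1 = 720
Summing: (σ * Id)(537) = 537 + 716 + 540 + 720 = 2513.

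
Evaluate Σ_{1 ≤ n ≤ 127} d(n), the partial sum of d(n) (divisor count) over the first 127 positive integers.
Σ_{n ≤ 127} d(n) = 637

Compute d(n) for each 1 ≤ n ≤ 127: d(1) = 1, d(2) = 2, d(3) = 2, d(4) = 3, d(5) = 2, d(6) = 4, d(7) = 2, d(8) = 4, d(9) = 3, d(10) = 4, d(11) = 2, d(12) = 6, d(13) = 2, d(14) = 4, d(15) = 4, d(16) = 5, d(17) = 2, d(18) = 6, d(19) = 2, d(20) = 6, d(21) = 4, d(22) = 4, d(23) = 2, d(24) = 8, d(25) = 3, d(26) = 4, d(27) = 4, d(28) = 6, d(29) = 2, d(30) = 8, d(31) = 2, d(32) = 6, d(33) = 4, d(34) = 4, d(35) = 4, d(36) = 9, d(37) = 2, d(38) = 4, d(39) = 4, d(40) = 8, d(41) = 2, d(42) = 8, d(43) = 2, d(44) = 6, d(45) = 6, d(46) = 4, d(47) = 2, d(48) = 10, d(49) = 3, d(50) = 6, d(51) = 4, d(52) = 6, d(53) = 2, d(54) = 8, d(55) = 4, d(56) = 8, d(57) = 4, d(58) = 4, d(59) = 2, d(60) = 12, d(61) = 2, d(62) = 4, d(63) = 6, d(64) = 7, d(65) = 4, d(66) = 8, d(67) = 2, d(68) = 6, d(69) = 4, d(70) = 8, d(71) = 2, d(72) = 12, d(73) = 2, d(74) = 4, d(75) = 6, d(76) = 6, d(77) = 4, d(78) = 8, d(79) = 2, d(80) = 10, d(81) = 5, d(82) = 4, d(83) = 2, d(84) = 12, d(85) = 4, d(86) = 4, d(87) = 4, d(88) = 8, d(89) = 2, d(90) = 12, d(91) = 4, d(92) = 6, d(93) = 4, d(94) = 4, d(95) = 4, d(96) = 12, d(97) = 2, d(98) = 6, d(99) = 6, d(100) = 9, d(101) = 2, d(102) = 8, d(103) = 2, d(104) = 8, d(105) = 8, d(106) = 4, d(107) = 2, d(108) = 12, d(109) = 2, d(110) = 8, d(111) = 4, d(112) = 10, d(113) = 2, d(114) = 8, d(115) = 4, d(116) = 6, d(117) = 6, d(118) = 4, d(119) = 4, d(120) = 16, d(121) = 3, d(122) = 4, d(123) = 4, d(124) = 6, d(125) = 4, d(126) = 12, d(127) = 2. Summing all 127 values: 637. (Dirichlet's divisor formula: Σ_{n ≤ x} d(n) = x ln(x) + (2γ − 1) x + O(√x). For x = 127, the asymptotic estimate is ≈ 634.82.)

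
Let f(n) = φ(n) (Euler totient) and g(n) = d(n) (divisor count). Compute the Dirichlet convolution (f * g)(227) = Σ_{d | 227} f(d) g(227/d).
(φ * d)(227) = 228

Divisors of 227: [1, 227]. For each d | 227:
  d = 1: φ(1) · d(227/1) = 1 · 2 = 2
  d = 227: φ(227) · d(227/227) = 226 · 1 = 226
Summing: (φ * d)(227) = 2 + 226 = 228.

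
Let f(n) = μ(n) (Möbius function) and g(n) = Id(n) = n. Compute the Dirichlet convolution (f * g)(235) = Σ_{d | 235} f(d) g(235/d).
(μ * Id)(235) = 184

Divisors of 235: [1, 5, 47, 235]. For each d | 235:
  d = 1: μ(1) · Id(235/1) = 1 · 235 = 235
  d = 5: μ(5) · Id(235/5) = -1 · 47 = -47
  d = 47: μ(47) · Id(235/47) = -1 · 5 = -5
  d = 235: μ(235) · Id(235/235) = 1 · 1 = 1
Summing: (μ * Id)(235) = 235 + -47 + -5 + 1 = 184.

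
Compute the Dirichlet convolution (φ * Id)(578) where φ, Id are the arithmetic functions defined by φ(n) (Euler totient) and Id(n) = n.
(φ * Id)(578) = 2499

Divisors of 578: [1, 2, 17, 34, 289, 578]. For each d | 578:
  d = 1: φ(1) · Id(578/1) = 1 · 578 = 578
  d = 2: φ(2) · Id(578/2) = 1 · 289 = 289
  d = 17: φ(17) · Id(578/17) = 16 · 34 = 544
  d = 34: φ(34) · Id(578/34) = 16 · 17 = 272
  d = 289: φ(289) · Id(578/289) = 272 · 2 = 544
  d = 578: φ(578) · Id(578/578) = 272 · 1 = 272
Summing: (φ * Id)(578) = 578 + 289 + 544 + 272 + 544 + 272 = 2499.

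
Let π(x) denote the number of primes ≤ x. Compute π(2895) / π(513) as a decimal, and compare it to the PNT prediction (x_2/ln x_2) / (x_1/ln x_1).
π(2895)/π(513) = 418/97 ≈ 4.3093;  PNT prediction ≈ 4.4181.

π(513) = 97 and π(2895) = 418, so π(2895)/π(513) ≈ 4.3093. The PNT-predicted ratio is (2895/ln(2895)) / (513/ln(513)) ≈ 4.4181. The two agree to within a few percent, as expected.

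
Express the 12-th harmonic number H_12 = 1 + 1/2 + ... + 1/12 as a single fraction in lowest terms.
H_12 = 86021/27720

Direct summation: H_12 = 1 + 1/2 + ... + 1/12. The least common denominator is lcm(1, ..., 12) = 27720; over this denominator the numerator is 27720 + 13860 + 9240 + 6930 + 5544 + 4620 + 3960 + 3465 + 3080 + 2772 + 2520 + 2310 = 86021, so H_12 = 86021/27720 (already in lowest terms) ≈ 3.10321. (The PNT-adjacent estimate ln(12) + γ ≈ 3.06212 matches within O(1/n).)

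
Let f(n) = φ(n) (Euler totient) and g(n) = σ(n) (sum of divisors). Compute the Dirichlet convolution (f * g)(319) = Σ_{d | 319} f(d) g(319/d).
(φ * σ)(319) = 1276

Divisors of 319: [1, 11, 29, 319]. For each d | 319:
  d = 1: φ(1) · σ(319/1) = 1 · 360 = 360
  d = 11: φ(11) · σ(319/11) = 10 · 30 = 300
  d = 29: φ(29) · σ(319/29) = 28 · 12 = 336
  d = 319: φ(319) · σ(319/319) = 280 · 1 = 280
Summing: (φ * σ)(319) = 360 + 300 + 336 + 280 = 1276.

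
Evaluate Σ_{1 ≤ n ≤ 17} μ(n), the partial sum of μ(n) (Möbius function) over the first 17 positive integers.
Σ_{n ≤ 17} μ(n) = -2

Compute μ(n) for each 1 ≤ n ≤ 17: μ(1) = 1, μ(2) = -1, μ(3) = -1, μ(4) = 0, μ(5) = -1, μ(6) = 1, μ(7) = -1, μ(8) = 0, μ(9) = 0, μ(10) = 1, μ(11) = -1, μ(12) = 0, μ(13) = -1, μ(14) = 1, μ(15) = 1, μ(16) = 0, μ(17) = -1. Summing all 17 values: -2. (Mertens function M(x) = Σ_{n ≤ x} μ(n); on average M(x) should be small (PNT ⟺ M(x) = o(x)).)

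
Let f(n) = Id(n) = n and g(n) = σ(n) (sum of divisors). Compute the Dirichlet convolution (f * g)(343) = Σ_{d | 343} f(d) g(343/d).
(Id * σ)(343) = 1534

Divisors of 343: [1, 7, 49, 343]. For each d | 343:
  d = 1: Id(1) · σ(343/1) = 1 · 400 = 400
  d = 7: Id(7) · σ(343/7) = 7 · 57 = 399
  d = 49: Id(49) · σ(343/49) = 49 · 8 = 392
  d = 343: Id(343) · σ(343/343) = 343 · 1 = 343
Summing: (Id * σ)(343) = 400 + 399 + 392 + 343 = 1534.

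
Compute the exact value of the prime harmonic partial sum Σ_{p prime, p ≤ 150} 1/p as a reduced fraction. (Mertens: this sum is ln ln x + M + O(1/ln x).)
Σ 1/p = 2815015614437565820654021455954100101477639621972021569177/1492182350939279320058875736615841068547583863326864530410

π(150) = 35, so the primes ≤ 150 are [2, 3, 5, 7, 11, 13, 17, 19, 23, 29, 31, 37, 41, 43, 47, 53, 59, 61, 67, 71, 73, 79, 83, 89, 97, 101, 103, 107, 109, 113, 127, 131, 137, 139, 149]. Summing 1/p over these primes: 2815015614437565820654021455954100101477639621972021569177/1492182350939279320058875736615841068547583863326864530410 ≈ 1.8865. Mertens estimate ln ln(150) + 0.2615 ≈ 1.8731.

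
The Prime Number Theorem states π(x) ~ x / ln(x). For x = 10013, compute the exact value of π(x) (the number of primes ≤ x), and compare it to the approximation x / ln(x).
π(10013) = 1231;  x/ln(x) ≈ 1086.99;  relative error ≈ 11.70%.

Directly count primes up to 10013: π(10013) = 1231. The PNT approximation gives 10013/ln(10013) ≈ 10013/9.21164 ≈ 1086.99. Relative error (π(x) − x/ln(x)) / π(x) ≈ 11.70%; the approximation is known to undercount slightly (Li(x) is a better estimate).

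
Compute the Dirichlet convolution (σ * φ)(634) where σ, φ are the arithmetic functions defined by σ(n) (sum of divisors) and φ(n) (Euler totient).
(σ * φ)(634) = 2536

Divisors of 634: [1, 2, 317, 634]. For each d | 634:
  d = 1: σ(1) · φ(634/1) = 1 · 316 = 316
  d = 2: σ(2) · φ(634/2) = 3 · 316 = 948
  d = 317: σ(317) · φ(634/317) = 318 · 1 = 318
  d = 634: σ(634) · φ(634/634) = 954 · 1 = 954
Summing: (σ * φ)(634) = 316 + 948 + 318 + 954 = 2536.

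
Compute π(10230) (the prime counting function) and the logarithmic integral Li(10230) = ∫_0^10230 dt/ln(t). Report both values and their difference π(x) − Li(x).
π(10230) = 1254;  Li(10230) ≈ 1271.08;  π(x) − Li(x) ≈ -17.08.

Direct count of primes ≤ 10230 gives π(10230) = 1254. Numerical evaluation of the logarithmic integral gives Li(10230) ≈ 1271.08. The difference π(x) − Li(x) ≈ -17.08 is typically negative for small/moderate x (Li(x) overestimates), though Littlewood's theorem shows this sign changes infinitely often.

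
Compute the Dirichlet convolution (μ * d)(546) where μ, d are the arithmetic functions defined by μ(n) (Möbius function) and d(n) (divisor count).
(μ * d)(546) = 1

Divisors of 546: [1, 2, 3, 6, 7, 13, 14, 21, 26, 39, 42, 78, 91, 182, 273, 546]. For each d | 546:
  d = 1: μ(1) · d(546/1) = 1 · 16 = 16
  d = 2: μ(2) · d(546/2) = -1 · 8 = -8
  d = 3: μ(3) · d(546/3) = -1 · 8 = -8
  d = 6: μ(6) · d(546/6) = 1 · 4 = 4
  d = 7: μ(7) · d(546/7) = -1 · 8 = -8
  d = 13: μ(13) · d(546/13) = -1 · 8 = -8
  d = 14: μ(14) · d(546/14) = 1 · 4 = 4
  d = 21: μ(21) · d(546/21) = 1 · 4 = 4
  d = 26: μ(26) · d(546/26) = 1 · 4 = 4
  d = 39: μ(39) · d(546/39) = 1 · 4 = 4
  d = 42: μ(42) · d(546/42) = -1 · 2 = -2
  d = 78: μ(78) · d(546/78) = -1 · 2 = -2
  d = 91: μ(91) · d(546/91) = 1 · 4 = 4
  d = 182: μ(182) · d(546/182) = -1 · 2 = -2
  d = 273: μ(273) · d(546/273) = -1 · 2 = -2
  d = 546: μ(546) · d(546/546) = 1 · 1 = 1
Summing: (μ * d)(546) = 16 + -8 + -8 + 4 + -8 + -8 + 4 + 4 + 4 + 4 + -2 + -2 + 4 + -2 + -2 + 1 = 1.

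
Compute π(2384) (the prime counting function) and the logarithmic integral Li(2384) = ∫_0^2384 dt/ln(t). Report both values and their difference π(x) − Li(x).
π(2384) = 354;  Li(2384) ≈ 364.74;  π(x) − Li(x) ≈ -10.74.

Direct count of primes ≤ 2384 gives π(2384) = 354. Numerical evaluation of the logarithmic integral gives Li(2384) ≈ 364.74. The difference π(x) − Li(x) ≈ -10.74 is typically negative for small/moderate x (Li(x) overestimates), though Littlewood's theorem shows this sign changes infinitely often.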